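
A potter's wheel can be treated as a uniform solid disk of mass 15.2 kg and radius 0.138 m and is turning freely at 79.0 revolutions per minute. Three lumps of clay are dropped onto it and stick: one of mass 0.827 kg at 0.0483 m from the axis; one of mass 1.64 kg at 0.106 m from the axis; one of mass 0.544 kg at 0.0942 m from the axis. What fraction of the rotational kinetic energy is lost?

The added mass arrives with no angular momentum about the axis, and any external torque about the axis is negligible, so the system's angular momentum is conserved.
I_p = ½(15.2)(0.138)² = 0.1447 kg·m².
Added inertia Σmr² = (0.827)(0.0483)² + (1.64)(0.106)² + (0.544)(0.0942)² = 0.02518 kg·m²; I_f = 0.1447 + 0.02518 = 0.1699 kg·m².
ω_f = I_p ω_i / I_f = (0.1447)(79.0) / 0.1699 = 67.29 rpm.
KE_i = ½(0.1447)(8.273 rad/s)² = 4.953 J; KE_f = ½(0.1699)(7.047)² = 4.219 J.
Fraction lost = 0.1482.

fraction ≈ 0.148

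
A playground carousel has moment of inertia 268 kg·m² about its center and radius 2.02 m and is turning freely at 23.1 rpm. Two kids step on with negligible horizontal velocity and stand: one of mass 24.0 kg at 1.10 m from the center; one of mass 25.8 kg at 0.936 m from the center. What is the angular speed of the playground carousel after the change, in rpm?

ω_f ≈ 19.4 rpm

No external torque acts about the center; L_before = L_after.
Added inertia Σmr² = (24.0)(1.10)² + (25.8)(0.936)² = 51.64 kg·m²; I_f = 268.0 + 51.64 = 319.6 kg·m².
ω_f = I_p ω_i / I_f = (268.0)(23.1) / 319.6 = 19.37 rpm.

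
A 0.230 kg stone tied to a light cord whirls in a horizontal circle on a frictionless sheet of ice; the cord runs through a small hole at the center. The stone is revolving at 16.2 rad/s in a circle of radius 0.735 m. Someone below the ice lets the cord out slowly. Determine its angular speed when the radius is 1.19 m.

ω₂ ≈ 6.18 rad/s

No torque about the axis ⇒ m r₁² ω₁ = m r₂² ω₂.
ω₂ = ω₁ (r₁/r₂)² = (16.2)(0.735/1.19)² = 6.180 rad/s.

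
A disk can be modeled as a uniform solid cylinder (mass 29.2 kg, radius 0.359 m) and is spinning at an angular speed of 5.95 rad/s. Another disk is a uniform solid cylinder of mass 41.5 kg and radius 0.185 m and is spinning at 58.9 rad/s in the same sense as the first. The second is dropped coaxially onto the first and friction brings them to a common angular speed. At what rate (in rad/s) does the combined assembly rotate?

No external torque acts about the common axis, so total angular momentum is conserved.
Moments of inertia: I_A = ½(29.2)(0.359)² = 1.882 kg·m²; I_B = ½(41.5)(0.185)² = 0.7102 kg·m².
Taking A's sense as positive: L = (1.882)(5.95) + (0.7102)(58.9) = 53.02 kg·m²·rad/s.
Combined I = 1.882 + 0.7102 = 2.592 kg·m².
ω_f = L / I = 53.02 / 2.592 = 20.46 rad/s.

|ω_f| ≈ 20.5 rad/s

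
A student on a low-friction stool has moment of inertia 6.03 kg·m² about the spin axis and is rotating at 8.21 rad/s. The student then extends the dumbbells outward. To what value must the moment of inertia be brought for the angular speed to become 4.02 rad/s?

I₂ ≈ 12.3 kg·m²

With no external torque about the axis, L is conserved: I₁ω₁ = I₂ω₂.
I₂ = I₁ω₁ / ω₂ = (6.03)(8.21) / (4.02) = 12.32 kg·m².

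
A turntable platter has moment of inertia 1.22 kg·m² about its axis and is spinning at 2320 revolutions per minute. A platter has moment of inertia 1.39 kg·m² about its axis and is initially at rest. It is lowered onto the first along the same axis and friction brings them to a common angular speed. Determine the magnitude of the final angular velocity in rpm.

The coupling torques are internal; angular momentum about the shared axis is conserved.
Taking A's sense as positive: L = (1.220)(2320) = 2830 kg·m²·rpm.
Combined I = 1.220 + 1.390 = 2.610 kg·m².
ω_f = L / I = 2830 / 2.610 = 1084 rpm.

|ω_f| ≈ 1080 rpm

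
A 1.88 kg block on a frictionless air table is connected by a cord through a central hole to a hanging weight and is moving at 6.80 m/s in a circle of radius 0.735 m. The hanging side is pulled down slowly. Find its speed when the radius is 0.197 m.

v₂ ≈ 25.4 m/s

Central (radial) force ⇒ zero torque about the center ⇒ m v r is constant.
v₂ = v₁ r₁ / r₂ = (6.80)(0.735) / (0.197) = 25.37 m/s.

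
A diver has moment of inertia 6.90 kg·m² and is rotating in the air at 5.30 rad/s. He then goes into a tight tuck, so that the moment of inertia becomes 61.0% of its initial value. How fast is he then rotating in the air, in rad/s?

No external torque acts about the spin axis, so angular momentum is conserved.
I₂ = 0.610 × 6.90 = 4.209 kg·m².
ω₂ = I₁ω₁ / I₂ = (6.900)(5.30 rad/s) / (4.209) = 8.689 rad/s.

ω₂ ≈ 8.69 rad/s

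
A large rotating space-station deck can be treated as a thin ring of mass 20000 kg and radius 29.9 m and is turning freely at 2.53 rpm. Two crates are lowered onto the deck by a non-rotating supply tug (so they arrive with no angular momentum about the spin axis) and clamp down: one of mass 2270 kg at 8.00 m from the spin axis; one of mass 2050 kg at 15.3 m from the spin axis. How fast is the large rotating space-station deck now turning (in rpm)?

ω_f ≈ 2.44 rpm

The added mass arrives with no angular momentum about the spin axis, and any external torque about the spin axis is negligible, so the system's angular momentum is conserved.
I_p = (20000)(29.9)² = 1.788e+07 kg·m².
Added inertia Σmr² = (2270)(8.00)² + (2050)(15.3)² = 6.252e+05 kg·m²; I_f = 1.788e+07 + 6.252e+05 = 1.851e+07 kg·m².
ω_f = I_p ω_i / I_f = (1.788e+07)(2.53) / 1.851e+07 = 2.445 rpm.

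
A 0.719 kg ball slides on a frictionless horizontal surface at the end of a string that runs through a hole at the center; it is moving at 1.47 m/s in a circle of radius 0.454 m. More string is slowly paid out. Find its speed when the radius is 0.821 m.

The only horizontal force on the mass is along the cord (radial), so it exerts no torque about the hole and angular momentum m v r is conserved.
v₂ = v₁ r₁ / r₂ = (1.47)(0.454) / (0.821) = 0.8129 m/s.

v₂ ≈ 0.813 m/s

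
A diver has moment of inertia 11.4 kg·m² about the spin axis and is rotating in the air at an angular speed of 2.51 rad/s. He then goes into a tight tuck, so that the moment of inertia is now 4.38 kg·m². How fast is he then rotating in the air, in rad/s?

With no external torque about the axis, L is conserved: I₁ω₁ = I₂ω₂.
ω₂ = I₁ω₁ / I₂ = (11.40)(2.51 rad/s) / (4.380) = 6.533 rad/s.

ω₂ ≈ 6.53 rad/s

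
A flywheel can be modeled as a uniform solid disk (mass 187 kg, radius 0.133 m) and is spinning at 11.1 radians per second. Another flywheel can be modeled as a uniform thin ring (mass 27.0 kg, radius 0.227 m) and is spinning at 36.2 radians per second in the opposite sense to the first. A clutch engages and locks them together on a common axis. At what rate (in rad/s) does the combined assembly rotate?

|ω_f| ≈ 10.5 rad/s

No external torque acts about the common axis, so total angular momentum is conserved.
Moments of inertia: I_A = ½(187)(0.133)² = 1.654 kg·m²; I_B = (27.0)(0.227)² = 1.391 kg·m².
Taking A's sense as positive: L = (1.654)(11.1) − (1.391)(36.2) = -32.01 kg·m²·rad/s.
Combined I = 1.654 + 1.391 = 3.045 kg·m².
ω_f = L / I = -32.01 / 3.045 = -10.51 rad/s.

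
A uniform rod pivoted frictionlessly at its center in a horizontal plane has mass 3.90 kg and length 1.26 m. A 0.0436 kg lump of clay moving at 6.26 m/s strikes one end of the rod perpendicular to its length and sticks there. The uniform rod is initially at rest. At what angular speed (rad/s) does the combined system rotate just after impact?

The axle reaction passes through the pivot and exerts no torque about it; angular momentum about the pivot is conserved through the impact.
I_p = (1/12)(3.90)(1.26)² = 0.5160 kg·m². Taking the sense of the lump of clay's angular momentum as positive, L_{lump} = m v R = (0.0436)(6.26)(1.26/2) = 0.1719 kg·m²/s.
L_i = 0 + 0.1719 = 0.1719 kg·m²/s.
After sticking, I_f = I_p + m R² = 0.5160 + (0.0436)(1.26/2)² = 0.5333 kg·m².
ω_f = L_i / I_f = 0.1719 / 0.5333 = 0.3224 rad/s.

|ω_f| ≈ 0.322 rad/s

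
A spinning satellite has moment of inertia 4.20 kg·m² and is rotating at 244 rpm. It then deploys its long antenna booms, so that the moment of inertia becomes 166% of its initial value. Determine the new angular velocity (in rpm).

ω₂ ≈ 147 rpm

Angular momentum about the spin axis is conserved since the torque about it is zero.
I₂ = 1.66 × 4.20 = 6.972 kg·m².
ω₂ = I₁ω₁ / I₂ = (4.200)(244 rpm) / (6.972) = 147.0 rpm.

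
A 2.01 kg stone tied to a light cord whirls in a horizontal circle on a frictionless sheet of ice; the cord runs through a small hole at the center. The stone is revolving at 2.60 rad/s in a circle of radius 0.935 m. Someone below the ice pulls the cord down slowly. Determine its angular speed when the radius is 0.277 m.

ω₂ ≈ 29.6 rad/s

The constraining force is radial, so m r² ω about the center is conserved.
ω₂ = ω₁ (r₁/r₂)² = (2.60)(0.935/0.277)² = 29.62 rad/s.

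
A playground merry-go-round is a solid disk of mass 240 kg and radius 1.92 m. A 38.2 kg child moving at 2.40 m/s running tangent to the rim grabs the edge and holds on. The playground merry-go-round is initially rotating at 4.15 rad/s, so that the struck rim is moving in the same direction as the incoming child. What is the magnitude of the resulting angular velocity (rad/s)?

|ω_f| ≈ 3.45 rad/s

The axle reaction passes through the axle and exerts no torque about it; angular momentum about the axle is conserved through the impact.
I_p = ½(240)(1.92)² = 442.4 kg·m². Taking the sense of the child's angular momentum as positive, L_{child} = m v R = (38.2)(2.40)(1.92) = 176.0 kg·m²/s.
L_i = +I_p ω_p + m v R = +(442.4)(4.15) + 176.0 = 2012 kg·m²/s.
After sticking, I_f = I_p + m R² = 442.4 + (38.2)(1.92)² = 583.2 kg·m².
ω_f = L_i / I_f = 2012 / 583.2 = 3.450 rad/s.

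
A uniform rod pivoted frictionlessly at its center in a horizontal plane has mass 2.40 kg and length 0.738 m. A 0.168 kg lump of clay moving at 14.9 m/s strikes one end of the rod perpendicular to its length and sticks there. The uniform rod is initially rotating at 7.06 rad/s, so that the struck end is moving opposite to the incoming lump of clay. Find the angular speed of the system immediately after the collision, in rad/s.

The axle reaction passes through the pivot and exerts no torque about it; angular momentum about the pivot is conserved through the impact.
I_p = (1/12)(2.40)(0.738)² = 0.1089 kg·m². Taking the sense of the lump of clay's angular momentum as positive, L_{lump} = m v R = (0.168)(14.9)(0.738/2) = 0.9237 kg·m²/s.
L_i = −I_p ω_p + m v R = −(0.1089)(7.06) + 0.9237 = 0.1546 kg·m²/s.
After sticking, I_f = I_p + m R² = 0.1089 + (0.168)(0.738/2)² = 0.1318 kg·m².
ω_f = L_i / I_f = 0.1546 / 0.1318 = 1.173 rad/s.

|ω_f| ≈ 1.17 rad/s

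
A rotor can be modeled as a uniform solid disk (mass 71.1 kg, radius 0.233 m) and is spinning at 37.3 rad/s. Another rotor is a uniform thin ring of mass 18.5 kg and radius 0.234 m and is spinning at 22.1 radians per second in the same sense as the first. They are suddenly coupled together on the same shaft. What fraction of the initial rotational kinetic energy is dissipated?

The coupling torques are internal; angular momentum about the shared axis is conserved.
Moments of inertia: I_A = ½(71.1)(0.233)² = 1.930 kg·m²; I_B = (18.5)(0.234)² = 1.013 kg·m².
Taking A's sense as positive: L = (1.930)(37.3) + (1.013)(22.1) = 94.38 kg·m²·rad/s.
Combined I = 1.930 + 1.013 = 2.943 kg·m².
ω_f = L / I = 94.38 / 2.943 = 32.07 rad/s.
KE_i = ½ΣIω² = 1590 J; KE_f = ½(2.943)(32.07)² = 1513 J.
Fraction dissipated = (KE_i − KE_f)/KE_i = 0.04827.

fraction ≈ 0.0483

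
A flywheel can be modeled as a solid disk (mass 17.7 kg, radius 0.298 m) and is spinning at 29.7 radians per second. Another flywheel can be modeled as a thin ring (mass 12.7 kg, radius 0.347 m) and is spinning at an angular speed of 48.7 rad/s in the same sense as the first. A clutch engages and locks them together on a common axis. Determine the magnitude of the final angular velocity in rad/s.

|ω_f| ≈ 42.3 rad/s

No external torque acts about the common axis, so total angular momentum is conserved.
Moments of inertia: I_A = ½(17.7)(0.298)² = 0.7859 kg·m²; I_B = (12.7)(0.347)² = 1.529 kg·m².
Taking A's sense as positive: L = (0.7859)(29.7) + (1.529)(48.7) = 97.81 kg·m²·rad/s.
Combined I = 0.7859 + 1.529 = 2.315 kg·m².
ω_f = L / I = 97.81 / 2.315 = 42.25 rad/s.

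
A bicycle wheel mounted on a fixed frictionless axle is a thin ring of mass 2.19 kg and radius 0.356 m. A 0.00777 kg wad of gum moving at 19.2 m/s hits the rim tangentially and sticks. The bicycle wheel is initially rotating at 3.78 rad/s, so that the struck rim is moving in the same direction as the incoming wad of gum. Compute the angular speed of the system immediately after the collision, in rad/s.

|ω_f| ≈ 3.96 rad/s

The axle reaction passes through the axle and exerts no torque about it; angular momentum about the axle is conserved through the impact.
I_p = (2.19)(0.356)² = 0.2776 kg·m². Taking the sense of the wad of gum's angular momentum as positive, L_{wad} = m v R = (0.00777)(19.2)(0.356) = 0.05311 kg·m²/s.
L_i = +I_p ω_p + m v R = +(0.2776)(3.78) + 0.05311 = 1.102 kg·m²/s.
After sticking, I_f = I_p + m R² = 0.2776 + (0.00777)(0.356)² = 0.2785 kg·m².
ω_f = L_i / I_f = 1.102 / 0.2785 = 3.957 rad/s.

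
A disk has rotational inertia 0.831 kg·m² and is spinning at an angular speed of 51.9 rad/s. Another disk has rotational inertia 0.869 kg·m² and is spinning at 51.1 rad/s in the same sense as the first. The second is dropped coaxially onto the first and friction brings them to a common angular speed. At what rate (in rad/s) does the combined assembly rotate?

|ω_f| ≈ 51.5 rad/s

No external torque acts about the common axis, so total angular momentum is conserved.
Taking A's sense as positive: L = (0.8310)(51.9) + (0.8690)(51.1) = 87.53 kg·m²·rad/s.
Combined I = 0.8310 + 0.8690 = 1.700 kg·m².
ω_f = L / I = 87.53 / 1.700 = 51.49 rad/s.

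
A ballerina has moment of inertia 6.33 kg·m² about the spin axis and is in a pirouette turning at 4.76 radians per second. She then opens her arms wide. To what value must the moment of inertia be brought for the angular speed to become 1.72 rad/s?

I₂ ≈ 17.5 kg·m²

Angular momentum about the spin axis is conserved since the torque about it is zero.
I₂ = I₁ω₁ / ω₂ = (6.33)(4.76) / (1.72) = 17.52 kg·m².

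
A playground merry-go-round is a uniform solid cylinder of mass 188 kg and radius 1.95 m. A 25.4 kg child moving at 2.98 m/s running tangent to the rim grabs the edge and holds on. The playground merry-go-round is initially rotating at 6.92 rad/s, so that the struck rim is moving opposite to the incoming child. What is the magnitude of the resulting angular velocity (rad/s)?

The axle reaction passes through the axle and exerts no torque about it; angular momentum about the axle is conserved through the impact.
I_p = ½(188)(1.95)² = 357.4 kg·m². Taking the sense of the child's angular momentum as positive, L_{child} = m v R = (25.4)(2.98)(1.95) = 147.6 kg·m²/s.
L_i = −I_p ω_p + m v R = −(357.4)(6.92) + 147.6 = -2326 kg·m²/s.
After sticking, I_f = I_p + m R² = 357.4 + (25.4)(1.95)² = 454.0 kg·m².
ω_f = L_i / I_f = -2326 / 454.0 = -5.123 rad/s.

|ω_f| ≈ 5.12 rad/s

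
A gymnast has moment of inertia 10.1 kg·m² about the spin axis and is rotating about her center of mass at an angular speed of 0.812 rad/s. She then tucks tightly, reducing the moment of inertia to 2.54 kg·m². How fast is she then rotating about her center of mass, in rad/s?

With no external torque about the axis, L is conserved: I₁ω₁ = I₂ω₂.
ω₂ = I₁ω₁ / I₂ = (10.10)(0.812 rad/s) / (2.540) = 3.229 rad/s.

ω₂ ≈ 3.23 rad/s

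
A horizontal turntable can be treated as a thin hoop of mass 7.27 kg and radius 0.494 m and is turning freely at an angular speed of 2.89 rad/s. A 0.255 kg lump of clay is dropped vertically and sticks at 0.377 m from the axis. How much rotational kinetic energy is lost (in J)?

energy lost ≈ 0.148 J

No external torque acts about the axis; L_before = L_after.
I_p = (7.27)(0.494)² = 1.774 kg·m².
Added inertia Σmr² = (0.255)(0.377)² = 0.03624 kg·m²; I_f = 1.774 + 0.03624 = 1.810 kg·m².
ω_f = I_p ω_i / I_f = (1.774)(2.89) / 1.810 = 2.832 rad/s.
KE_i = ½(1.774)(2.890 rad/s)² = 7.409 J; KE_f = ½(1.810)(2.832)² = 7.261 J.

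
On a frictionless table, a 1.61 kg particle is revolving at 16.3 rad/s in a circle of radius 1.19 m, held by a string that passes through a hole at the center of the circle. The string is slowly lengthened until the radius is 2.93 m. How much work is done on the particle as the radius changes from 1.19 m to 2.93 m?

The constraining force is radial, so m r² ω about the center is conserved.
ω₂ = ω₁ (r₁/r₂)² = (16.3)(1.19/2.93)² = 2.689 rad/s.
W = ΔKE = ½m(v₂² − v₁²) = -252.9 J.

W ≈ -253 J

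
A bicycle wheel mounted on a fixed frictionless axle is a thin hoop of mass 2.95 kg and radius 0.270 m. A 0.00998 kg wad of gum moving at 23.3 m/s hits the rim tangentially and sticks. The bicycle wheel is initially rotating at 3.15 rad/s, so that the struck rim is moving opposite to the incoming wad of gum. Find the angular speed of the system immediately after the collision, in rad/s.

The axle reaction passes through the axle and exerts no torque about it; angular momentum about the axle is conserved through the impact.
I_p = (2.95)(0.270)² = 0.2151 kg·m². Taking the sense of the wad of gum's angular momentum as positive, L_{wad} = m v R = (0.00998)(23.3)(0.270) = 0.06278 kg·m²/s.
L_i = −I_p ω_p + m v R = −(0.2151)(3.15) + 0.06278 = -0.6146 kg·m²/s.
After sticking, I_f = I_p + m R² = 0.2151 + (0.00998)(0.270)² = 0.2158 kg·m².
ω_f = L_i / I_f = -0.6146 / 0.2158 = -2.848 rad/s.

|ω_f| ≈ 2.85 rad/s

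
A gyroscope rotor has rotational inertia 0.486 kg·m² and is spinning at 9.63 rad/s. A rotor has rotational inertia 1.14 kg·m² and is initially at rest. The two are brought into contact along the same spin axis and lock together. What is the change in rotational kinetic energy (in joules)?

The coupling torques are internal; angular momentum about the shared axis is conserved.
Taking A's sense as positive: L = (0.4860)(9.63) = 4.680 kg·m²·rad/s.
Combined I = 0.4860 + 1.140 = 1.626 kg·m².
ω_f = L / I = 4.680 / 1.626 = 2.878 rad/s.
KE_i = ½ΣIω² = 22.54 J; KE_f = ½(1.626)(2.878)² = 6.736 J.

ΔKE ≈ -15.8 J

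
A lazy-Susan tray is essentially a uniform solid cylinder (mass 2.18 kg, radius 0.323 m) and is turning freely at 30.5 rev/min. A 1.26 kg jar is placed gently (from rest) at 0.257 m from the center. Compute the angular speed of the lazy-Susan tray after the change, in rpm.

ω_f ≈ 17.6 rpm

No external torque acts about the center; L_before = L_after.
I_p = ½(2.18)(0.323)² = 0.1137 kg·m².
Added inertia Σmr² = (1.26)(0.257)² = 0.08322 kg·m²; I_f = 0.1137 + 0.08322 = 0.1969 kg·m².
ω_f = I_p ω_i / I_f = (0.1137)(30.5) / 0.1969 = 17.61 rpm.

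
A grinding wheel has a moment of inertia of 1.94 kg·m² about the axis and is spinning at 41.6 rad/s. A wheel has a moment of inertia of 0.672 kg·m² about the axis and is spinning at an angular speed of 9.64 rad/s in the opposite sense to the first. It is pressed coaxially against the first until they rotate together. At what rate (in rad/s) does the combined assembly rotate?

|ω_f| ≈ 28.4 rad/s

No external torque acts about the common axis, so total angular momentum is conserved.
Taking A's sense as positive: L = (1.940)(41.6) − (0.6720)(9.64) = 74.23 kg·m²·rad/s.
Combined I = 1.940 + 0.6720 = 2.612 kg·m².
ω_f = L / I = 74.23 / 2.612 = 28.42 rad/s.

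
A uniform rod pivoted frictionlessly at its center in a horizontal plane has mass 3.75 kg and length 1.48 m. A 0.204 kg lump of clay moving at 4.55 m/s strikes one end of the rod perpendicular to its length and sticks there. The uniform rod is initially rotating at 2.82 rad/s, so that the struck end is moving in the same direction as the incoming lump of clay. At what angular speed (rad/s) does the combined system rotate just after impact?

|ω_f| ≈ 3.29 rad/s

The axle reaction passes through the pivot and exerts no torque about it; angular momentum about the pivot is conserved through the impact.
I_p = (1/12)(3.75)(1.48)² = 0.6845 kg·m². Taking the sense of the lump of clay's angular momentum as positive, L_{lump} = m v R = (0.204)(4.55)(1.48/2) = 0.6869 kg·m²/s.
L_i = +I_p ω_p + m v R = +(0.6845)(2.82) + 0.6869 = 2.617 kg·m²/s.
After sticking, I_f = I_p + m R² = 0.6845 + (0.204)(1.48/2)² = 0.7962 kg·m².
ω_f = L_i / I_f = 2.617 / 0.7962 = 3.287 rad/s.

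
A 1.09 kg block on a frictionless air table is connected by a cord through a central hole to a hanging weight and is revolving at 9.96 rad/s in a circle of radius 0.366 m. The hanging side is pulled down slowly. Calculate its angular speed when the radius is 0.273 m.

ω₂ ≈ 17.9 rad/s

The constraining force is radial, so m r² ω about the center is conserved.
ω₂ = ω₁ (r₁/r₂)² = (9.96)(0.366/0.273)² = 17.90 rad/s.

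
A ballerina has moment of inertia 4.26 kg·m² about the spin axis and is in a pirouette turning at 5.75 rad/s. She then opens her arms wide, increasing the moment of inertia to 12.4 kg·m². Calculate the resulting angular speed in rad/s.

ω₂ ≈ 1.98 rad/s

Angular momentum about the spin axis is conserved since the torque about it is zero.
ω₂ = I₁ω₁ / I₂ = (4.260)(5.75 rad/s) / (12.40) = 1.975 rad/s.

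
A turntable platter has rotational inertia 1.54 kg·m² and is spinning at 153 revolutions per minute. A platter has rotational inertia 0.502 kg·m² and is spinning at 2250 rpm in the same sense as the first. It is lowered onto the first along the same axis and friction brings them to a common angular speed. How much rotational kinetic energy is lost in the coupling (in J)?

ΔKE lost ≈ 9130 J

No external torque acts about the common axis, so total angular momentum is conserved.
Taking A's sense as positive: L = (1.540)(153) + (0.5020)(2250) = 1365 kg·m²·rpm.
Combined I = 1.540 + 0.5020 = 2.042 kg·m².
ω_f = L / I = 1365 / 2.042 = 668.5 rpm.
KE_i = ½ΣIω² = 14130 J; KE_f = ½(2.042)(70.01)² = 5004 J.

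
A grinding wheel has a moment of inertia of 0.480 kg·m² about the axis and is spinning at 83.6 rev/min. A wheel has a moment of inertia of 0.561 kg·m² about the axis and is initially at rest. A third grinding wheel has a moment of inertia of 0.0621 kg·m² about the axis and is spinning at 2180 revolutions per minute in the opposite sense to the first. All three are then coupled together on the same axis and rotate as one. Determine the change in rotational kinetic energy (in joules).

ΔKE ≈ -1590 J

The coupling torques are internal; angular momentum about the shared axis is conserved.
Taking A's sense as positive: L = (0.4800)(83.6) − (0.06210)(2180) = -95.25 kg·m²·rpm.
Combined I = 0.4800 + 0.5610 + 0.06210 = 1.103 kg·m².
ω_f = L / I = -95.25 / 1.103 = -86.35 rpm.
KE_i = ½ΣIω² = 1637 J; KE_f = ½(1.103)(9.042)² = 45.10 J.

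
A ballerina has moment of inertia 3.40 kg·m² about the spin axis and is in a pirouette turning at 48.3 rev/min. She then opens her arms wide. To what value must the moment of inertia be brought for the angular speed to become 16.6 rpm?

With no external torque about the axis, L is conserved: I₁ω₁ = I₂ω₂.
I₂ = I₁ω₁ / ω₂ = (3.40)(48.3) / (16.6) = 9.893 kg·m².

I₂ ≈ 9.89 kg·m²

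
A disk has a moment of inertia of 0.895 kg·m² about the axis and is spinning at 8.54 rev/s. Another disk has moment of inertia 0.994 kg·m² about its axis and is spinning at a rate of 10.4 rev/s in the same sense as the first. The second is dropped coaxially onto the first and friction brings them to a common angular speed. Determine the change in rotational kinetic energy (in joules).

No external torque acts about the common axis, so total angular momentum is conserved.
Taking A's sense as positive: L = (0.8950)(8.54) + (0.9940)(10.4) = 17.98 kg·m²·rev/s.
Combined I = 0.8950 + 0.9940 = 1.889 kg·m².
ω_f = L / I = 17.98 / 1.889 = 9.519 rev/s.
KE_i = ½ΣIω² = 3411 J; KE_f = ½(1.889)(59.81)² = 3378 J.

ΔKE ≈ -32.2 J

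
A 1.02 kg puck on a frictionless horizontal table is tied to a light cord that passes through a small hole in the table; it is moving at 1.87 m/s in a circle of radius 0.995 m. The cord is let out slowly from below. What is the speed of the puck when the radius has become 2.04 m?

The only horizontal force on the mass is along the cord (radial), so it exerts no torque about the hole and angular momentum m v r is conserved.
v₂ = v₁ r₁ / r₂ = (1.87)(0.995) / (2.04) = 0.9121 m/s.

v₂ ≈ 0.912 m/s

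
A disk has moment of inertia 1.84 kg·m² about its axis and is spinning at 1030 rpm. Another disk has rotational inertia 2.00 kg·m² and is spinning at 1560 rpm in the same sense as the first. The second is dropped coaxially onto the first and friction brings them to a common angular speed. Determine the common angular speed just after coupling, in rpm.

|ω_f| ≈ 1310 rpm

No external torque acts about the common axis, so total angular momentum is conserved.
Taking A's sense as positive: L = (1.840)(1030) + (2.000)(1560) = 5015 kg·m²·rpm.
Combined I = 1.840 + 2.000 = 3.840 kg·m².
ω_f = L / I = 5015 / 3.840 = 1306 rpm.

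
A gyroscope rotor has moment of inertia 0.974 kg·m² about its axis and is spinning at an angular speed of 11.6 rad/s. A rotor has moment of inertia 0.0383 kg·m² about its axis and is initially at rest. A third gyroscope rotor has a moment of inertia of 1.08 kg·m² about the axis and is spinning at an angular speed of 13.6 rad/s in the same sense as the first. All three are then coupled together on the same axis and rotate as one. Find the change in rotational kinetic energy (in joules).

The coupling torques are internal; angular momentum about the shared axis is conserved.
Taking A's sense as positive: L = (0.9740)(11.6) + (1.080)(13.6) = 25.99 kg·m²·rad/s.
Combined I = 0.9740 + 0.03830 + 1.080 = 2.092 kg·m².
ω_f = L / I = 25.99 / 2.092 = 12.42 rad/s.
KE_i = ½ΣIω² = 165.4 J; KE_f = ½(2.092)(12.42)² = 161.4 J.

ΔKE ≈ -4.03 J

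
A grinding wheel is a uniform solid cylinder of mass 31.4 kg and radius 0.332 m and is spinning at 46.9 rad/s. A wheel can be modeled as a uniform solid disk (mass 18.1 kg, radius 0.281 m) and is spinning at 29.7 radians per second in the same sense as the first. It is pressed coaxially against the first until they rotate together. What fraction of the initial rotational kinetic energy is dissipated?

The coupling torques are internal; angular momentum about the shared axis is conserved.
Moments of inertia: I_A = ½(31.4)(0.332)² = 1.731 kg·m²; I_B = ½(18.1)(0.281)² = 0.7146 kg·m².
Taking A's sense as positive: L = (1.731)(46.9) + (0.7146)(29.7) = 102.4 kg·m²·rad/s.
Combined I = 1.731 + 0.7146 = 2.445 kg·m².
ω_f = L / I = 102.4 / 2.445 = 41.87 rad/s.
KE_i = ½ΣIω² = 2218 J; KE_f = ½(2.445)(41.87)² = 2144 J.
Fraction dissipated = (KE_i − KE_f)/KE_i = 0.03372.

fraction ≈ 0.0337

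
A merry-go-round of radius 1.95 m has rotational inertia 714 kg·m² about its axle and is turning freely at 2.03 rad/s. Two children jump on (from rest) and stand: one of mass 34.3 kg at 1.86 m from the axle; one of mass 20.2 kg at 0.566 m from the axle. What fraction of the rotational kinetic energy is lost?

fraction ≈ 0.149

The added mass arrives with no angular momentum about the axle, and any external torque about the axle is negligible, so the system's angular momentum is conserved.
Added inertia Σmr² = (34.3)(1.86)² + (20.2)(0.566)² = 125.1 kg·m²; I_f = 714.0 + 125.1 = 839.1 kg·m².
ω_f = I_p ω_i / I_f = (714.0)(2.03) / 839.1 = 1.727 rad/s.
KE_i = ½(714.0)(2.030 rad/s)² = 1471 J; KE_f = ½(839.1)(1.727)² = 1252 J.
Fraction lost = 0.1491.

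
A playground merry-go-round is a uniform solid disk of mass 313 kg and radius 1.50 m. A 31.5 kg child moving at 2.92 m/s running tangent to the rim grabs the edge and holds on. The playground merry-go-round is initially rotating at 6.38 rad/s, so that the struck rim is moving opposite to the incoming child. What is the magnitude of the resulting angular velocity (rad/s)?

|ω_f| ≈ 4.98 rad/s

About the axle the impulsive forces during the collision are internal, so angular momentum about that axis is conserved.
I_p = ½(313)(1.50)² = 352.1 kg·m². Taking the sense of the child's angular momentum as positive, L_{child} = m v R = (31.5)(2.92)(1.50) = 138.0 kg·m²/s.
L_i = −I_p ω_p + m v R = −(352.1)(6.38) + 138.0 = -2109 kg·m²/s.
After sticking, I_f = I_p + m R² = 352.1 + (31.5)(1.50)² = 423.0 kg·m².
ω_f = L_i / I_f = -2109 / 423.0 = -4.985 rad/s.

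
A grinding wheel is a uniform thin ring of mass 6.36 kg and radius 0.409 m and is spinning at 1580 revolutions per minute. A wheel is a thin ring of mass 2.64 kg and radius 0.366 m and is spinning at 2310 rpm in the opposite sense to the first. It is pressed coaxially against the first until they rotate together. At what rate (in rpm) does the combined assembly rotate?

|ω_f| ≈ 610 rpm

The coupling torques are internal; angular momentum about the shared axis is conserved.
Moments of inertia: I_A = (6.36)(0.409)² = 1.064 kg·m²; I_B = (2.64)(0.366)² = 0.3536 kg·m².
Taking A's sense as positive: L = (1.064)(1580) − (0.3536)(2310) = 864.1 kg·m²·rpm.
Combined I = 1.064 + 0.3536 = 1.418 kg·m².
ω_f = L / I = 864.1 / 1.418 = 609.5 rpm.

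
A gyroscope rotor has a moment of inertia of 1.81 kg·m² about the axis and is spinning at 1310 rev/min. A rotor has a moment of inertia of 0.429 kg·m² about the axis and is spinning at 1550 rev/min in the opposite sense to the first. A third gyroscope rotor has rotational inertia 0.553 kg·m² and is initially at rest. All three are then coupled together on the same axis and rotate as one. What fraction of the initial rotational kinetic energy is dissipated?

fraction ≈ 0.748

No external torque acts about the common axis, so total angular momentum is conserved.
Taking A's sense as positive: L = (1.810)(1310) − (0.4290)(1550) = 1706 kg·m²·rpm.
Combined I = 1.810 + 0.4290 + 0.5530 = 2.792 kg·m².
ω_f = L / I = 1706 / 2.792 = 611.1 rpm.
KE_i = ½ΣIω² = 22680 J; KE_f = ½(2.792)(63.99)² = 5717 J.
Fraction dissipated = (KE_i − KE_f)/KE_i = 0.7480.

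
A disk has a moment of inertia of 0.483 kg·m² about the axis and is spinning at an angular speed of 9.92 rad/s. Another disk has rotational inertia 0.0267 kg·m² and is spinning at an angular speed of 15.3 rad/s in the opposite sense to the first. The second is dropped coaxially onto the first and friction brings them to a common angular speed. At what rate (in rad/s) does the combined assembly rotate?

The coupling torques are internal; angular momentum about the shared axis is conserved.
Taking A's sense as positive: L = (0.4830)(9.92) − (0.02670)(15.3) = 4.383 kg·m²·rad/s.
Combined I = 0.4830 + 0.02670 = 0.5097 kg·m².
ω_f = L / I = 4.383 / 0.5097 = 8.599 rad/s.

|ω_f| ≈ 8.60 rad/s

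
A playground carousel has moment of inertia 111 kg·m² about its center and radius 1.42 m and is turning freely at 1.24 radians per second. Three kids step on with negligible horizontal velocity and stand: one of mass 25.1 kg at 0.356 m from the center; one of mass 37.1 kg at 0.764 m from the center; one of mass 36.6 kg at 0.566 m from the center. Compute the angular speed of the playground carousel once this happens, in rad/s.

ω_f ≈ 0.933 rad/s

The added mass arrives with no angular momentum about the center, and any external torque about the center is negligible, so the system's angular momentum is conserved.
Added inertia Σmr² = (25.1)(0.356)² + (37.1)(0.764)² + (36.6)(0.566)² = 36.56 kg·m²; I_f = 111.0 + 36.56 = 147.6 kg·m².
ω_f = I_p ω_i / I_f = (111.0)(1.24) / 147.6 = 0.9328 rad/s.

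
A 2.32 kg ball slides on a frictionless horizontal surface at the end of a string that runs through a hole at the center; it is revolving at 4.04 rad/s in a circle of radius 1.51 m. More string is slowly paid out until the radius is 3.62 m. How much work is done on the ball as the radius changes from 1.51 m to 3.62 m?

The constraining force is radial, so m r² ω about the center is conserved.
ω₂ = ω₁ (r₁/r₂)² = (4.04)(1.51/3.62)² = 0.7029 rad/s.
W = ΔKE = ½m(v₂² − v₁²) = -35.66 J.

W ≈ -35.7 J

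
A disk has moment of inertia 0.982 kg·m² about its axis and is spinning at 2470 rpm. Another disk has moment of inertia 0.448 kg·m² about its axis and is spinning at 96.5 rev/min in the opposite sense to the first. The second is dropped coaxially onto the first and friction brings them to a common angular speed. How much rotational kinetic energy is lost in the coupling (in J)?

No external torque acts about the common axis, so total angular momentum is conserved.
Taking A's sense as positive: L = (0.9820)(2470) − (0.4480)(96.5) = 2382 kg·m²·rpm.
Combined I = 0.9820 + 0.4480 = 1.430 kg·m².
ω_f = L / I = 2382 / 1.430 = 1666 rpm.
KE_i = ½ΣIω² = 32870 J; KE_f = ½(1.430)(174.5)² = 21760 J.

ΔKE lost ≈ 11100 J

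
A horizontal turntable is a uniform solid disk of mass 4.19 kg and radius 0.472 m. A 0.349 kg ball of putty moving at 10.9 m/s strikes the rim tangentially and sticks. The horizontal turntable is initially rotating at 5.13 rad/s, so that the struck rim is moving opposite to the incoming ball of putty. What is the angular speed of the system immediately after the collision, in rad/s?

The axle reaction passes through the axle and exerts no torque about it; angular momentum about the axle is conserved through the impact.
I_p = ½(4.19)(0.472)² = 0.4667 kg·m². Taking the sense of the ball of putty's angular momentum as positive, L_{ball} = m v R = (0.349)(10.9)(0.472) = 1.796 kg·m²/s.
L_i = −I_p ω_p + m v R = −(0.4667)(5.13) + 1.796 = -0.5988 kg·m²/s.
After sticking, I_f = I_p + m R² = 0.4667 + (0.349)(0.472)² = 0.5445 kg·m².
ω_f = L_i / I_f = -0.5988 / 0.5445 = -1.100 rad/s.

|ω_f| ≈ 1.10 rad/s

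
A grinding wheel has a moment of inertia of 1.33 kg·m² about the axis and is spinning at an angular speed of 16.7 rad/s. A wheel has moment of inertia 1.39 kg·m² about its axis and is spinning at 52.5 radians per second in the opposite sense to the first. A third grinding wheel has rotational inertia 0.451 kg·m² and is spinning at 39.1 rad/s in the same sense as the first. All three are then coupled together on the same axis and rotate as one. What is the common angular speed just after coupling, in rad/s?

|ω_f| ≈ 10.4 rad/s

No external torque acts about the common axis, so total angular momentum is conserved.
Taking A's sense as positive: L = (1.330)(16.7) − (1.390)(52.5) + (0.4510)(39.1) = -33.13 kg·m²·rad/s.
Combined I = 1.330 + 1.390 + 0.4510 = 3.171 kg·m².
ω_f = L / I = -33.13 / 3.171 = -10.45 rad/s.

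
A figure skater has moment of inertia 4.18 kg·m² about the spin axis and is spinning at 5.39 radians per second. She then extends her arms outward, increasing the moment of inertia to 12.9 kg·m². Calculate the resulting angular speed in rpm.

With no external torque about the axis, L is conserved: I₁ω₁ = I₂ω₂.
ω₂ = I₁ω₁ / I₂ = (4.180)(5.39 rad/s) / (12.90) = 1.747 rad/s = 16.68 rpm.

ω₂ ≈ 16.7 rpm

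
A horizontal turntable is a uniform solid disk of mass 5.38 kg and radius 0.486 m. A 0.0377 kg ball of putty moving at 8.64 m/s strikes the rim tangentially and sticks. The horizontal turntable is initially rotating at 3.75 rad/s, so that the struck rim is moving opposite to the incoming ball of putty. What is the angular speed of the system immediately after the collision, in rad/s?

|ω_f| ≈ 3.45 rad/s

About the axle the impulsive forces during the collision are internal, so angular momentum about that axis is conserved.
I_p = ½(5.38)(0.486)² = 0.6354 kg·m². Taking the sense of the ball of putty's angular momentum as positive, L_{ball} = m v R = (0.0377)(8.64)(0.486) = 0.1583 kg·m²/s.
L_i = −I_p ω_p + m v R = −(0.6354)(3.75) + 0.1583 = -2.224 kg·m²/s.
After sticking, I_f = I_p + m R² = 0.6354 + (0.0377)(0.486)² = 0.6443 kg·m².
ω_f = L_i / I_f = -2.224 / 0.6443 = -3.452 rad/s.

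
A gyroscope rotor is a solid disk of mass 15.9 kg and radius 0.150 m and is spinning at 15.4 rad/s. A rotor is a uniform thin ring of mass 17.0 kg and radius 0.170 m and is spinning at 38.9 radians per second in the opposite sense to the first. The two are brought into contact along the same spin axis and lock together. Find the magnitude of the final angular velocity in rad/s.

The coupling torques are internal; angular momentum about the shared axis is conserved.
Moments of inertia: I_A = ½(15.9)(0.150)² = 0.1789 kg·m²; I_B = (17.0)(0.170)² = 0.4913 kg·m².
Taking A's sense as positive: L = (0.1789)(15.4) − (0.4913)(38.9) = -16.36 kg·m²·rad/s.
Combined I = 0.1789 + 0.4913 = 0.6702 kg·m².
ω_f = L / I = -16.36 / 0.6702 = -24.41 rad/s.

|ω_f| ≈ 24.4 rad/s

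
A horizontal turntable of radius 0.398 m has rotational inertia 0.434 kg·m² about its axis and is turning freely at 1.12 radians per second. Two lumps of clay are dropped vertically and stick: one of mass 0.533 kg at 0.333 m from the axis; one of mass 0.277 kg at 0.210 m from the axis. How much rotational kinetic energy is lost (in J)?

energy lost ≈ 0.0384 J

No external torque acts about the axis; L_before = L_after.
Added inertia Σmr² = (0.533)(0.333)² + (0.277)(0.210)² = 0.07132 kg·m²; I_f = 0.4340 + 0.07132 = 0.5053 kg·m².
ω_f = I_p ω_i / I_f = (0.4340)(1.12) / 0.5053 = 0.9619 rad/s.
KE_i = ½(0.4340)(1.120 rad/s)² = 0.2722 J; KE_f = ½(0.5053)(0.9619)² = 0.2338 J.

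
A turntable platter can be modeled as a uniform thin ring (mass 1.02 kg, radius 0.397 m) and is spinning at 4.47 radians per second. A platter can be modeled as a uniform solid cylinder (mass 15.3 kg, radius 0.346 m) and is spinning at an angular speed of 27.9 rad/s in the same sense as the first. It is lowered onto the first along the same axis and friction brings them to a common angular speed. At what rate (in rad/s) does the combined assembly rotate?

|ω_f| ≈ 24.4 rad/s

The coupling torques are internal; angular momentum about the shared axis is conserved.
Moments of inertia: I_A = (1.02)(0.397)² = 0.1608 kg·m²; I_B = ½(15.3)(0.346)² = 0.9158 kg·m².
Taking A's sense as positive: L = (0.1608)(4.47) + (0.9158)(27.9) = 26.27 kg·m²·rad/s.
Combined I = 0.1608 + 0.9158 = 1.077 kg·m².
ω_f = L / I = 26.27 / 1.077 = 24.40 rad/s.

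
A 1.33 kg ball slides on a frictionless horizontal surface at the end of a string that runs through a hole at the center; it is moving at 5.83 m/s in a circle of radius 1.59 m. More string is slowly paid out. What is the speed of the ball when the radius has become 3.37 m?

The only horizontal force on the mass is along the cord (radial), so it exerts no torque about the hole and angular momentum m v r is conserved.
v₂ = v₁ r₁ / r₂ = (5.83)(1.59) / (3.37) = 2.751 m/s.

v₂ ≈ 2.75 m/s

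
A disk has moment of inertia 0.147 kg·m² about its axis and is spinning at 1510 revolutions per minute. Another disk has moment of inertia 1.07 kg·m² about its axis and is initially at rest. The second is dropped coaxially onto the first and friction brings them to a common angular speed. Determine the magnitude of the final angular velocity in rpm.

The coupling torques are internal; angular momentum about the shared axis is conserved.
Taking A's sense as positive: L = (0.1470)(1510) = 222.0 kg·m²·rpm.
Combined I = 0.1470 + 1.070 = 1.217 kg·m².
ω_f = L / I = 222.0 / 1.217 = 182.4 rpm.

|ω_f| ≈ 182 rpm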